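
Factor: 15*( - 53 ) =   -  795 = - 3^1*5^1*53^1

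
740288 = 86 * 8608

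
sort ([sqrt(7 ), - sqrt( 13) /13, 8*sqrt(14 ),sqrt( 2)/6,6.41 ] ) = [ -sqrt (13) /13, sqrt(2)/6,sqrt(7 ),6.41, 8 * sqrt (14)]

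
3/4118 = 3/4118 = 0.00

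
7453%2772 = 1909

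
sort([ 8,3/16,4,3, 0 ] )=[ 0 , 3/16, 3,4,8 ] 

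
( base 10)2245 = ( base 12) 1371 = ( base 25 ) 3EK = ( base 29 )2jc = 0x8C5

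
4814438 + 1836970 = 6651408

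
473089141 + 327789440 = 800878581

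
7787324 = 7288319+499005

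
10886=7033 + 3853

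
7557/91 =7557/91  =  83.04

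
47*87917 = 4132099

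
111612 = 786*142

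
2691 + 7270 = 9961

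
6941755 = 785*8843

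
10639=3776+6863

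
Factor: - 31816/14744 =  - 41/19 = - 19^ ( - 1)*41^1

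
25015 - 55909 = -30894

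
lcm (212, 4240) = 4240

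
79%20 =19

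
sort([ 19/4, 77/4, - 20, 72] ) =[-20,19/4,77/4 , 72] 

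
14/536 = 7/268=0.03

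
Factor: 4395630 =2^1*3^1*5^1*146521^1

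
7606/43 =176 + 38/43 = 176.88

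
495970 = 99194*5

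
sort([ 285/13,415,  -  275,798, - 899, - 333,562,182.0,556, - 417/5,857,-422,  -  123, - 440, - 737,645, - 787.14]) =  [-899, - 787.14, - 737, - 440, - 422, - 333, - 275, - 123  , - 417/5, 285/13,182.0,415,556,562,645 , 798,857 ] 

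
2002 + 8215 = 10217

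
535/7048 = 535/7048 = 0.08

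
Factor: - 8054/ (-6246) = 4027/3123=3^( - 2)*347^( - 1)*4027^1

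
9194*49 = 450506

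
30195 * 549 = 16577055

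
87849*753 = 66150297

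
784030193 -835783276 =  - 51753083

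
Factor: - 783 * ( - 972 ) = 2^2*3^8 * 29^1 = 761076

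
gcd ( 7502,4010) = 2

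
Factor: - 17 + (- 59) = - 76 = - 2^2*19^1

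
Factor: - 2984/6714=-2^2*3^ ( - 2) = -4/9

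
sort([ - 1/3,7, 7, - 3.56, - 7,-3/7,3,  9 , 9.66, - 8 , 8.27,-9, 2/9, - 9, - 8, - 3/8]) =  [ -9, - 9,-8, - 8,- 7, - 3.56,-3/7, - 3/8, - 1/3,2/9, 3,7 , 7, 8.27,  9, 9.66]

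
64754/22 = 32377/11 = 2943.36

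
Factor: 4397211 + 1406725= 2^5*17^1*47^1*227^1 = 5803936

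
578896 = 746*776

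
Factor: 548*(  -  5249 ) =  - 2^2*29^1*137^1*181^1 = - 2876452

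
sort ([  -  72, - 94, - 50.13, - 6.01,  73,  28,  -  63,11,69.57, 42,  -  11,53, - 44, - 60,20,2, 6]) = [ - 94,-72,-63,-60,-50.13, - 44,  -  11, - 6.01,  2,6, 11,20,  28,42,53,69.57, 73]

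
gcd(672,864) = 96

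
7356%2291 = 483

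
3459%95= 39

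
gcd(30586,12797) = 1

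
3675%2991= 684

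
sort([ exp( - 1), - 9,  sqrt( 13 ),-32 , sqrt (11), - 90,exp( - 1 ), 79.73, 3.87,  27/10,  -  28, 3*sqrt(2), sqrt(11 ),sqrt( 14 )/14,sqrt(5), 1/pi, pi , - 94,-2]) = [ - 94, - 90, - 32, - 28, - 9, - 2,sqrt( 14 ) /14, 1/pi, exp( - 1 ), exp( - 1 ), sqrt ( 5), 27/10,  pi, sqrt( 11 ),sqrt(11), sqrt(13),3.87, 3 * sqrt(2) , 79.73]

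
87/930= 29/310 = 0.09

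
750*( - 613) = -459750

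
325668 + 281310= 606978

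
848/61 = 13 + 55/61 = 13.90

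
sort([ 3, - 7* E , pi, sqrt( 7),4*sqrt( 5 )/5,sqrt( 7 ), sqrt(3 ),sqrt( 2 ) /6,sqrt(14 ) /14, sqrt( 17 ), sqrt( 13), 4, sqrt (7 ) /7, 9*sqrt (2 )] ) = [ - 7*E,sqrt(2 ) /6, sqrt ( 14) /14, sqrt ( 7) /7, sqrt(3 ), 4*sqrt( 5 )/5, sqrt (7), sqrt (7 ), 3 , pi, sqrt (13), 4,sqrt( 17 ), 9*sqrt(2)]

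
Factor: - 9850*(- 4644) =45743400= 2^3*3^3*5^2*43^1*197^1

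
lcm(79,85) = 6715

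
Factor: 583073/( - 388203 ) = -3^(-1 )*23^1*101^1*251^1*129401^ (-1)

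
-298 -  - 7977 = 7679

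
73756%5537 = 1775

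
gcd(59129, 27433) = 7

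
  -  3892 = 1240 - 5132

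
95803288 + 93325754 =189129042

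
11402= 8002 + 3400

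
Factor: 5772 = 2^2*3^1*13^1 *37^1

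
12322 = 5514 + 6808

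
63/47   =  1 +16/47 = 1.34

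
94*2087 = 196178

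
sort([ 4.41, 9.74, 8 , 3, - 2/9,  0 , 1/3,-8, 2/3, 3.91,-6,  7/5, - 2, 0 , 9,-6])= [- 8,  -  6, -6,-2,  -  2/9,0, 0, 1/3,2/3,  7/5, 3,3.91,4.41, 8,9, 9.74]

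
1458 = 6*243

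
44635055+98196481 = 142831536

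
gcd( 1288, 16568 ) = 8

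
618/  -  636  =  -103/106 = - 0.97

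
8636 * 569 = 4913884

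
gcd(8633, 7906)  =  1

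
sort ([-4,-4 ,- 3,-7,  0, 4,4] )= [ - 7, - 4,- 4 ,-3,0, 4 , 4]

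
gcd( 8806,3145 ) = 629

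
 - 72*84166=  - 6059952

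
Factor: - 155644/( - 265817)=2^2*167^1 * 227^(  -  1)*233^1*1171^( - 1 )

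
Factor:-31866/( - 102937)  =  2^1*3^1*47^1*79^ (-1)*113^1*1303^(-1) 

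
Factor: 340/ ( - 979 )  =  - 2^2*5^1*11^( - 1)*17^1*89^ (-1 )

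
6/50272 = 3/25136 = 0.00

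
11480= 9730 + 1750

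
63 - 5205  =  -5142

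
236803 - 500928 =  - 264125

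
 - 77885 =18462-96347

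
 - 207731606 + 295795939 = 88064333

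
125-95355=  - 95230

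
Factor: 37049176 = 2^3*4631147^1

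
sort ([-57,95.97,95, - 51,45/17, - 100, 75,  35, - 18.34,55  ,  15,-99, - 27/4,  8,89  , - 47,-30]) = [  -  100, - 99, - 57,-51, - 47, - 30, - 18.34, - 27/4, 45/17,8,15,35,55,  75, 89, 95, 95.97]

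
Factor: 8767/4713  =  3^( - 1)*11^1*797^1*1571^( - 1)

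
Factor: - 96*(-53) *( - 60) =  - 2^7*3^2*5^1*53^1 = - 305280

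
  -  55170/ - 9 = 6130 + 0/1 = 6130.00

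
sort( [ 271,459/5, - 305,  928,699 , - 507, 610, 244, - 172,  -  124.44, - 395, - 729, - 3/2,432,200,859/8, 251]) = [ - 729, - 507 ,  -  395, - 305, - 172, - 124.44, - 3/2,  459/5,  859/8,200,  244,251,271, 432, 610,699, 928]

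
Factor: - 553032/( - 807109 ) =2^3 * 3^2 * 17^( - 1 )*197^( - 1 )*241^(-1)* 7681^1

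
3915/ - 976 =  - 5 + 965/976 = -4.01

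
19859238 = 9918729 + 9940509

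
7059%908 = 703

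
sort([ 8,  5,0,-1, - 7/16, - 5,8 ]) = [ - 5, - 1, - 7/16, 0,5, 8,8 ] 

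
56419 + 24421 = 80840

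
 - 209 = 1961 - 2170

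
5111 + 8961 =14072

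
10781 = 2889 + 7892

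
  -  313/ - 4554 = 313/4554 = 0.07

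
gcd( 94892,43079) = 1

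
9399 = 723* 13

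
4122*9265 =38190330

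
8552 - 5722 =2830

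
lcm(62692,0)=0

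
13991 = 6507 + 7484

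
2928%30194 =2928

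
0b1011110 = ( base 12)7a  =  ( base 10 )94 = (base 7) 163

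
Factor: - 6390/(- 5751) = 10/9 = 2^1*3^( - 2)*5^1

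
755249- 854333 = - 99084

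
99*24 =2376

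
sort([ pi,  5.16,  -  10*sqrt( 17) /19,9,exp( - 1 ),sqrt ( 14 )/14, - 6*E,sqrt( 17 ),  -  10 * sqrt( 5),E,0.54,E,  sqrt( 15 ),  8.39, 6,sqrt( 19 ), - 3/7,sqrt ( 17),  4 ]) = [ - 10 *sqrt( 5 ),  -  6*E, - 10*sqrt ( 17)/19,- 3/7,sqrt(14) /14  ,  exp( - 1),0.54, E, E,pi, sqrt( 15) , 4,  sqrt( 17),sqrt(17), sqrt(19),5.16,6,8.39,9 ] 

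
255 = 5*51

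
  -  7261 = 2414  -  9675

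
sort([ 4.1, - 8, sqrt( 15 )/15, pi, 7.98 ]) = [ - 8,sqrt ( 15)/15 , pi,4.1, 7.98 ]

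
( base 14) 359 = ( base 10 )667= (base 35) j2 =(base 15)2E7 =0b1010011011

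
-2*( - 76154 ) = 152308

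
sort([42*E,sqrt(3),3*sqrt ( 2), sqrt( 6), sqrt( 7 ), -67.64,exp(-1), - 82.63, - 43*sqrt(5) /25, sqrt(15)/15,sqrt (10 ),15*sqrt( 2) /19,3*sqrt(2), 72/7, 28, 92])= [ - 82.63,  -  67.64, - 43*sqrt (5) /25 , sqrt( 15 ) /15,exp( - 1 ), 15*sqrt(2)/19,  sqrt( 3),sqrt( 6 ),sqrt( 7 ), sqrt( 10), 3 * sqrt(2), 3 *sqrt (2), 72/7,28,92,42*E ]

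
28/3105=28/3105 = 0.01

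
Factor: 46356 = 2^2*3^1*3863^1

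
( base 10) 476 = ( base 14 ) 260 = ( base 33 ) EE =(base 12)338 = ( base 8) 734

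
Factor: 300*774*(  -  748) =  - 173685600 = -2^5*3^3*5^2*11^1  *  17^1 * 43^1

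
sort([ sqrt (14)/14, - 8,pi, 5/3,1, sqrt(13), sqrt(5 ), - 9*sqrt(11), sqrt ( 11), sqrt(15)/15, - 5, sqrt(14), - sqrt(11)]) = [ -9*sqrt(11 ) , - 8, - 5, - sqrt(11), sqrt(15)/15,sqrt( 14 ) /14,1, 5/3, sqrt( 5), pi,sqrt(11 ), sqrt( 13),  sqrt(14 ) ] 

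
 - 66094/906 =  - 33047/453 = - 72.95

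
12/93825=4/31275  =  0.00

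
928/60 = 232/15 = 15.47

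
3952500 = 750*5270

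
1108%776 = 332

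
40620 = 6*6770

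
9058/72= 4529/36 = 125.81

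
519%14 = 1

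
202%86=30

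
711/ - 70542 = -1+ 7759/7838  =  -0.01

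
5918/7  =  5918/7   =  845.43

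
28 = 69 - 41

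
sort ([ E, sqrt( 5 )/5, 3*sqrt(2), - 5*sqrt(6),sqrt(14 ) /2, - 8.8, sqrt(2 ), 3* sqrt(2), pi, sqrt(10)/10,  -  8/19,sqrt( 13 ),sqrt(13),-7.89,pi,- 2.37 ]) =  [-5*sqrt( 6 ), - 8.8, - 7.89, - 2.37, - 8/19, sqrt(10)/10,sqrt (5)/5, sqrt( 2 ), sqrt( 14)/2, E,pi, pi, sqrt( 13 ), sqrt(13) , 3 * sqrt(2 ),3 * sqrt(2) ] 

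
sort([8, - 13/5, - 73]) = [-73, - 13/5,8]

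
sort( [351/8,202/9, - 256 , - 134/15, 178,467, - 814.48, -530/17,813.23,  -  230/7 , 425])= [ - 814.48, - 256, - 230/7, - 530/17, - 134/15, 202/9, 351/8,178, 425,467,813.23 ] 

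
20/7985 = 4/1597 =0.00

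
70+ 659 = 729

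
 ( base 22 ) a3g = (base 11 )3775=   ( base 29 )5ol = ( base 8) 11472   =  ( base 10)4922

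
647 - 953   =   - 306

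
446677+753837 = 1200514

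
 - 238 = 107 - 345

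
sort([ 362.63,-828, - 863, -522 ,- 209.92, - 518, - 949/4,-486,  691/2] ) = [- 863, - 828,-522,-518,-486, - 949/4,-209.92,691/2,362.63 ] 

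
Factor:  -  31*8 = - 2^3*31^1 = - 248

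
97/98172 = 97/98172 = 0.00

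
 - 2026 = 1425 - 3451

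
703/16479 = 703/16479 = 0.04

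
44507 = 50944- 6437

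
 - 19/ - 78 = 19/78 =0.24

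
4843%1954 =935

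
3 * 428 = 1284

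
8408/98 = 4204/49  =  85.80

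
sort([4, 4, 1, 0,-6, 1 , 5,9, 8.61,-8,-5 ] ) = [ - 8, - 6,-5, 0,1, 1,4,4,5, 8.61, 9 ] 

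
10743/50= 214+43/50 = 214.86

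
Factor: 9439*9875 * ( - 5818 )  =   - 542296507250  =  - 2^1*5^3 * 79^1* 2909^1*9439^1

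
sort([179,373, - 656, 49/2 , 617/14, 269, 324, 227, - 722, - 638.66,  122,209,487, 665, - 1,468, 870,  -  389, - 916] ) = [ - 916,  -  722, - 656  , - 638.66, - 389, - 1, 49/2,617/14,122, 179, 209, 227, 269, 324, 373,  468, 487, 665, 870]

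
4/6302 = 2/3151 = 0.00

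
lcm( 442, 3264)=42432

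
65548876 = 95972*683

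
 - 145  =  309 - 454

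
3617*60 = 217020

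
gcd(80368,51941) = 1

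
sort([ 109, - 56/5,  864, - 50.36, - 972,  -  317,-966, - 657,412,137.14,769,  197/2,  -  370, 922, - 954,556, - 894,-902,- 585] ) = [ - 972, - 966,-954, -902, - 894, - 657, - 585, - 370, - 317, - 50.36, - 56/5, 197/2,109,137.14, 412, 556 , 769,864, 922]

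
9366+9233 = 18599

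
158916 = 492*323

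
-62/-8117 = 62/8117 = 0.01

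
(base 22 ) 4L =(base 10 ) 109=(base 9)131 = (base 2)1101101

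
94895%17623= 6780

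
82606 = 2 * 41303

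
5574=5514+60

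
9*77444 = 696996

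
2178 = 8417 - 6239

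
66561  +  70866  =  137427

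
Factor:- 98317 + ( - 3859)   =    -  102176 = - 2^5*31^1*103^1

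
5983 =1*5983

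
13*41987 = 545831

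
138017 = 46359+91658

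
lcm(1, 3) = 3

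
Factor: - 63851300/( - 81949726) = 2^1*5^2 * 191^1*3343^1 * 40974863^(-1) = 31925650/40974863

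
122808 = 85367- - 37441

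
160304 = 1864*86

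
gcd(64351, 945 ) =7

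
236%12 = 8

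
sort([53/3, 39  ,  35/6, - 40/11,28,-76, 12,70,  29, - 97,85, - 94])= [ - 97, - 94, - 76, -40/11 , 35/6,  12, 53/3,28,29, 39,70,85]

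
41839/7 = 5977  =  5977.00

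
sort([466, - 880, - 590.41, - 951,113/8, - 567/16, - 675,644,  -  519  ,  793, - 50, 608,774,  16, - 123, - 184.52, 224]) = [-951, - 880, - 675, - 590.41, - 519, - 184.52, - 123, - 50, - 567/16 , 113/8 , 16,224 , 466,608,644 , 774, 793 ] 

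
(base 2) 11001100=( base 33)66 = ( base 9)246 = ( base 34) 60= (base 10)204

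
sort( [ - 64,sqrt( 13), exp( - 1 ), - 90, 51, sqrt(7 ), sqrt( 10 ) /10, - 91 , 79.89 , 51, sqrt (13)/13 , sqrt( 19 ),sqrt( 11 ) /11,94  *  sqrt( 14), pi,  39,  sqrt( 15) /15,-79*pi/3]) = [ - 91, - 90,-79*pi/3, - 64,  sqrt( 15 )/15,  sqrt(13 ) /13, sqrt ( 11) /11,  sqrt ( 10)/10,exp ( - 1 ),sqrt(7 ),pi,sqrt ( 13),  sqrt ( 19),39,  51,51, 79.89, 94*sqrt( 14 ) ] 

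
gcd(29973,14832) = 309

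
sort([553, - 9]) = [ - 9, 553]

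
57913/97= 597+4/97 = 597.04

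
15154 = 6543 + 8611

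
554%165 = 59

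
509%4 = 1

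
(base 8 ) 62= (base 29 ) 1L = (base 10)50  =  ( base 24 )22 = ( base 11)46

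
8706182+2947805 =11653987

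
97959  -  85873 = 12086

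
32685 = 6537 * 5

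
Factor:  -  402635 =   -  5^1*80527^1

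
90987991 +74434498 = 165422489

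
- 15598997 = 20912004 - 36511001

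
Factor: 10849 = 19^1*571^1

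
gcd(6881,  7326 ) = 1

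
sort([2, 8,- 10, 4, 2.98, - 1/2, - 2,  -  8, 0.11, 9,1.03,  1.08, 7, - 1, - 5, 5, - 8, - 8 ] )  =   [-10, - 8 , - 8, - 8,  -  5, - 2, - 1, - 1/2,0.11,1.03,1.08,2, 2.98 , 4 , 5,7, 8,  9 ] 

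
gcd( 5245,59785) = 5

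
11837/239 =11837/239 =49.53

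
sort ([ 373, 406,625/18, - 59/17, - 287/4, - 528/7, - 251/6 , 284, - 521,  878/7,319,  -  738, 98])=[ - 738, - 521, - 528/7,-287/4, - 251/6, - 59/17, 625/18,98,  878/7, 284,319,373,  406]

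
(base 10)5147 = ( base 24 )8MB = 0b1010000011011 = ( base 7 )21002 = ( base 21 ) BE2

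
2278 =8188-5910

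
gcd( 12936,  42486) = 6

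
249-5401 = - 5152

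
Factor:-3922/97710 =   -  3^( - 1 )*5^( - 1 )*37^1*53^1*3257^( - 1 )  =  - 1961/48855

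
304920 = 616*495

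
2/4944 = 1/2472  =  0.00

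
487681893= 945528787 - 457846894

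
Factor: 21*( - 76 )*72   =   - 114912 = -2^5* 3^3 * 7^1*19^1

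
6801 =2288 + 4513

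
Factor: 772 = 2^2* 193^1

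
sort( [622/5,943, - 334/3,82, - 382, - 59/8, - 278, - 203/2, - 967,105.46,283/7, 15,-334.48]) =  [-967, - 382 ,-334.48, - 278,-334/3, - 203/2,-59/8,15, 283/7, 82,105.46,622/5, 943]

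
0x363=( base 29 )10q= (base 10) 867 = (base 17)300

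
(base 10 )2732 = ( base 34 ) 2CC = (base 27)3K5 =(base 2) 101010101100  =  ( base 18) 87e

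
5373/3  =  1791= 1791.00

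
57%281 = 57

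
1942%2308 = 1942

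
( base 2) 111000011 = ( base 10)451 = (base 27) gj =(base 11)380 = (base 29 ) FG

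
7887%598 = 113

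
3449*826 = 2848874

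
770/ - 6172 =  - 1 + 2701/3086 = - 0.12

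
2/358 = 1/179 = 0.01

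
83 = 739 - 656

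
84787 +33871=118658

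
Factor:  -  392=  -  2^3 * 7^2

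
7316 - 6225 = 1091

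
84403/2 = 42201 + 1/2 = 42201.50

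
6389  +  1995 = 8384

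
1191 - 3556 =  - 2365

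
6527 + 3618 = 10145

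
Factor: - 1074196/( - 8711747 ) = 2^2*11^ ( - 1 )*17^1*19^( - 1 )*73^( - 1) * 571^( - 1 )*15797^1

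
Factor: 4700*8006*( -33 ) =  - 2^3 * 3^1*5^2 * 11^1*47^1 * 4003^1 = -1241730600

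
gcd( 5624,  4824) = 8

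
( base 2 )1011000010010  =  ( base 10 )5650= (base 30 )68a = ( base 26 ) 898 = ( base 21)CH1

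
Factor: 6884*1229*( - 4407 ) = - 2^2*3^1*13^1*113^1*1229^1 * 1721^1 = - 37285141452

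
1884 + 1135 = 3019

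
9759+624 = 10383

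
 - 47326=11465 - 58791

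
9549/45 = 212  +  1/5= 212.20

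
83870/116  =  41935/58 =723.02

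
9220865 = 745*12377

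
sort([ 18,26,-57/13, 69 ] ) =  [ - 57/13,18,26,69] 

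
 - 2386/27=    - 2386/27 = -88.37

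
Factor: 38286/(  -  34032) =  - 9/8 = -2^( - 3 )*3^2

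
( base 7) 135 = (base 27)2l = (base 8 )113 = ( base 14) 55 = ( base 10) 75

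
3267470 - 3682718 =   -  415248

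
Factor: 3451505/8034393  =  3^(-1)*5^1*67^1*10303^1*2678131^(  -  1)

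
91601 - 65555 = 26046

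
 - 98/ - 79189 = 98/79189= 0.00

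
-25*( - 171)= 4275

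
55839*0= 0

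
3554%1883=1671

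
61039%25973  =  9093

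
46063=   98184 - 52121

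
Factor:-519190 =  - 2^1*5^1 * 7^1*7417^1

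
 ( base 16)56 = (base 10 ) 86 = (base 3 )10012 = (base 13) 68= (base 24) 3e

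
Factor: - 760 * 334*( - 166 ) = 2^5*5^1* 19^1*83^1 * 167^1 = 42137440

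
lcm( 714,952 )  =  2856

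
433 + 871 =1304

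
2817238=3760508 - 943270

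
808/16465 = 808/16465 = 0.05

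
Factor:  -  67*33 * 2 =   -  4422= -2^1*3^1*11^1*67^1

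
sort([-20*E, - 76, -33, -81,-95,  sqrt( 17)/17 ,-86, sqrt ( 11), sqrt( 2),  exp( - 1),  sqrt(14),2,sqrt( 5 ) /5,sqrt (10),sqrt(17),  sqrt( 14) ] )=[ - 95, - 86 , - 81, - 76,-20*E,-33, sqrt( 17)/17,exp ( -1),sqrt( 5 ) /5,sqrt( 2),2,sqrt( 10),sqrt(11),sqrt ( 14 ),  sqrt( 14 ), sqrt( 17)]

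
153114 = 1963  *78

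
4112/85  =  4112/85 = 48.38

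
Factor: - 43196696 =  - 2^3 * 53^1 *101879^1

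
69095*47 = 3247465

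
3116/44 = 70 + 9/11 = 70.82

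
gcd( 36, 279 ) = 9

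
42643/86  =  42643/86  =  495.85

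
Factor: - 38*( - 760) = 28880 = 2^4*5^1*19^2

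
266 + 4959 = 5225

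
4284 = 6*714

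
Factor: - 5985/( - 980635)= 3^2*7^1*19^1*29^(- 1) * 6763^ (  -  1) = 1197/196127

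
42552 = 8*5319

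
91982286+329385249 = 421367535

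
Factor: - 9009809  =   - 31^1*509^1*571^1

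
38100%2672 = 692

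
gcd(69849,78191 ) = 1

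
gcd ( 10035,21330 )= 45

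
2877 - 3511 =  - 634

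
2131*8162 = 17393222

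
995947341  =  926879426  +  69067915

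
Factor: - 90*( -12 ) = 1080 = 2^3*3^3*5^1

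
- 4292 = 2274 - 6566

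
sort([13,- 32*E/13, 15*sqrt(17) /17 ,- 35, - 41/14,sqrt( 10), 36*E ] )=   [ - 35, - 32*E/13,-41/14, sqrt(10 ), 15*sqrt( 17)/17, 13,36*E]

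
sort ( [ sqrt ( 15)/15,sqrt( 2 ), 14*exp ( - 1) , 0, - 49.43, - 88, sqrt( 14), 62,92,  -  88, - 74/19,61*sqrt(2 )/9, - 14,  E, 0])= [ - 88 , - 88, - 49.43,  -  14, - 74/19,0,0,sqrt( 15)/15 , sqrt(2),E,sqrt( 14) , 14 * exp( - 1 ),61*sqrt( 2 ) /9,62,92]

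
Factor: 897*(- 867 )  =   - 777699=-3^2 * 13^1*17^2*23^1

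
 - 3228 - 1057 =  - 4285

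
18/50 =9/25 = 0.36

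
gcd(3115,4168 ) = 1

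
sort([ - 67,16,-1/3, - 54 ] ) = [ - 67,- 54, - 1/3,  16 ] 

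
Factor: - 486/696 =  - 2^( - 2)*3^4 * 29^( - 1) = - 81/116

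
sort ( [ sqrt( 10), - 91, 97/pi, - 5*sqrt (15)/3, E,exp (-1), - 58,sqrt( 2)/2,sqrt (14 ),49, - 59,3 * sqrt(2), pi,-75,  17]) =[ - 91, - 75, - 59,-58 , - 5*sqrt ( 15)/3,  exp ( - 1 ),sqrt(2)/2,  E,pi,  sqrt (10), sqrt(14),3*sqrt( 2),17,  97/pi, 49] 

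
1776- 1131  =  645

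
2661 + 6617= 9278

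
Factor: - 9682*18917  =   -2^1 * 47^1*103^1*18917^1 = - 183154394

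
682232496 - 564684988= 117547508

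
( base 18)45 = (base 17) 49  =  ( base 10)77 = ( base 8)115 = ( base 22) 3b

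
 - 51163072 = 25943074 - 77106146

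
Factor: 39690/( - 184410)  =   - 3^1*7^2*683^( - 1 ) =- 147/683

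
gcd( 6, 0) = 6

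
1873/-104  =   -19 + 103/104 = - 18.01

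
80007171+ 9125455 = 89132626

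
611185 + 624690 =1235875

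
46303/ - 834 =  - 46303/834 = - 55.52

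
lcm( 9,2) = 18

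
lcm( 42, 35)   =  210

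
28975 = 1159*25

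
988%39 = 13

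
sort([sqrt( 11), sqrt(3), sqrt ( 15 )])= [sqrt( 3), sqrt (11), sqrt (15)]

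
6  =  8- 2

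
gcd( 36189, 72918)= 9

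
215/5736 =215/5736 = 0.04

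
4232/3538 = 2116/1769 = 1.20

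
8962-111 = 8851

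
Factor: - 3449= - 3449^1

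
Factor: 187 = 11^1*17^1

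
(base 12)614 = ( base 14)46C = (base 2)1101110000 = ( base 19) 286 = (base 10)880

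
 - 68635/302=  -  228 + 221/302= -227.27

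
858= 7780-6922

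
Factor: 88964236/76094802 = 44482118/38047401=   2^1 * 3^( - 4)*7^( - 1 )*1487^1*14957^1* 67103^( - 1 )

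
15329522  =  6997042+8332480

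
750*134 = 100500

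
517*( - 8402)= - 4343834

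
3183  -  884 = 2299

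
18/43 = 18/43 = 0.42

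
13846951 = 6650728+7196223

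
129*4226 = 545154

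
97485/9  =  10831 + 2/3= 10831.67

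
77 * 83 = 6391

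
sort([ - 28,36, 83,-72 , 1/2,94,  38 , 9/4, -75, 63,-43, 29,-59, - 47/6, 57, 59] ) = [-75,-72, - 59, - 43, - 28,-47/6,1/2,9/4, 29,36, 38,57,59,63, 83, 94 ]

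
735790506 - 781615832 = -45825326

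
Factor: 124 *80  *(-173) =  - 1716160 = - 2^6* 5^1*31^1*173^1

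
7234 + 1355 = 8589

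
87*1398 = 121626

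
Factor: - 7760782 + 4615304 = -3145478 = - 2^1*7^1*224677^1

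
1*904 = 904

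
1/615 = 1/615 = 0.00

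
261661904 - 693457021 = - 431795117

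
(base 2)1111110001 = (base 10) 1009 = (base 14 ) 521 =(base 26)1cl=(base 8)1761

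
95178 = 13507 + 81671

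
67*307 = 20569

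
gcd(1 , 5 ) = 1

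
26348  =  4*6587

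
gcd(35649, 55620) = 9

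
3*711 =2133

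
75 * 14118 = 1058850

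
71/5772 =71/5772 =0.01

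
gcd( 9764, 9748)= 4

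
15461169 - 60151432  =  - 44690263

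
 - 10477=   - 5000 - 5477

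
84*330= 27720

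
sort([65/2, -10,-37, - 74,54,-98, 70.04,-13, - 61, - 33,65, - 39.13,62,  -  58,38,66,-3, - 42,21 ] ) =[-98,-74, - 61, - 58,-42, - 39.13, -37,-33, - 13,-10,  -  3, 21,  65/2, 38, 54,62,65,  66,70.04]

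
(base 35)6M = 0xE8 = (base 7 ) 451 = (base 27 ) 8G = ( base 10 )232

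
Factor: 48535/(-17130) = - 17/6 = -2^ ( - 1)*3^(-1)*17^1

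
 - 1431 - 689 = -2120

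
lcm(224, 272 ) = 3808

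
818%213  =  179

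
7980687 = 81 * 98527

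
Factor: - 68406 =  -2^1*3^1*13^1 * 877^1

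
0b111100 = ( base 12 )50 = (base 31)1t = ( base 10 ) 60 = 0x3c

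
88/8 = 11 = 11.00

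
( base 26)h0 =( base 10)442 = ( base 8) 672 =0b110111010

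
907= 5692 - 4785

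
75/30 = 2 + 1/2 = 2.50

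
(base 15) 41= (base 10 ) 61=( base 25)2b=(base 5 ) 221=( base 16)3D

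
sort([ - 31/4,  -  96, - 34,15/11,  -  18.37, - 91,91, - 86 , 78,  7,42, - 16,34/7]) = [-96, - 91, - 86 , - 34, - 18.37, - 16, - 31/4,15/11,34/7, 7,42, 78 , 91 ] 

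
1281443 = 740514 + 540929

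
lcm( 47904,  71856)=143712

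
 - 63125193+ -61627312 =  - 124752505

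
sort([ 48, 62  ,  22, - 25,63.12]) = [ - 25, 22, 48,62,63.12 ]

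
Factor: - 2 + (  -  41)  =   - 43 = - 43^1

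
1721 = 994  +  727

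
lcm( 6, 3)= 6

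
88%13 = 10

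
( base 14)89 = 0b1111001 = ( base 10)121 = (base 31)3S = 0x79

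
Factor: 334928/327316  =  2^2*11^1*43^(-1)=44/43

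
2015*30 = 60450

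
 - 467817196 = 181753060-649570256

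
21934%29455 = 21934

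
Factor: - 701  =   - 701^1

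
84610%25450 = 8260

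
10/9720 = 1/972 =0.00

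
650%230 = 190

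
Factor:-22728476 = -2^2* 5682119^1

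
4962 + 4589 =9551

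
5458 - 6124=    - 666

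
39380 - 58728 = - 19348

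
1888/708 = 2+ 2/3 = 2.67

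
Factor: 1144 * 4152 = 4749888 = 2^6* 3^1*11^1*13^1 * 173^1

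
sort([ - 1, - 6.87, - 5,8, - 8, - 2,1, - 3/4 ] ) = [ - 8,-6.87  , - 5, - 2, - 1, - 3/4,  1,8 ]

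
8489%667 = 485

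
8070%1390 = 1120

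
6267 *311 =1949037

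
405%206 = 199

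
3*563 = 1689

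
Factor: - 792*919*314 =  - 2^4*3^2*11^1*157^1 * 919^1 =-228544272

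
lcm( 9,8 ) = 72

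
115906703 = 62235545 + 53671158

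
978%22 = 10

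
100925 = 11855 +89070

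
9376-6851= 2525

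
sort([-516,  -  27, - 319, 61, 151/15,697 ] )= [-516,-319, - 27,151/15,61,697]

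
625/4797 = 625/4797 = 0.13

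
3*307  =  921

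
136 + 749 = 885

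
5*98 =490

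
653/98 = 653/98 = 6.66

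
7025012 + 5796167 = 12821179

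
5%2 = 1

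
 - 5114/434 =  - 12+47/217 = - 11.78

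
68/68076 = 17/17019= 0.00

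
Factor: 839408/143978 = 2^3*23^1*193^(-1)*373^( - 1) * 2281^1 = 419704/71989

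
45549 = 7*6507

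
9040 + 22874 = 31914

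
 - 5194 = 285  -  5479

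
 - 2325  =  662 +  - 2987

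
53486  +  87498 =140984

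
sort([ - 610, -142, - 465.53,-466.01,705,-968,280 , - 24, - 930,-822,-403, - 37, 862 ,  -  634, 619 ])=[ - 968, -930 , - 822, - 634, - 610, - 466.01 ,  -  465.53, - 403, - 142, - 37,-24,280,619,705,862 ] 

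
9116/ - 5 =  - 1824  +  4/5 = - 1823.20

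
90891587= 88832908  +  2058679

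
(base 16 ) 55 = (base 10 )85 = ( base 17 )50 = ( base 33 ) 2j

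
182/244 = 91/122 = 0.75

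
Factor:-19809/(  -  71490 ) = 2^(  -  1)*3^1*5^( - 1 )*31^1*71^1*2383^(-1) = 6603/23830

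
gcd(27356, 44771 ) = 1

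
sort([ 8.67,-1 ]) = [ - 1,8.67 ]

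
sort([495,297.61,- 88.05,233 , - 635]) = [  -  635, - 88.05,233  ,  297.61,495 ] 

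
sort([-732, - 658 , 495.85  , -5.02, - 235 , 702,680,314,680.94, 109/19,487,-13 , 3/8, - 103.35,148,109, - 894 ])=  [-894, - 732,-658,-235, - 103.35,-13,-5.02,3/8, 109/19 , 109,148, 314,487,495.85,680,680.94,702]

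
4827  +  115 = 4942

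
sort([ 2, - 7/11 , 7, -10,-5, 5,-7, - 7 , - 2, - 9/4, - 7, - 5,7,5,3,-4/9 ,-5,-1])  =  [-10,-7,- 7, - 7, - 5,-5,-5,-9/4, - 2, - 1, - 7/11,-4/9,2,  3,5, 5,7, 7 ] 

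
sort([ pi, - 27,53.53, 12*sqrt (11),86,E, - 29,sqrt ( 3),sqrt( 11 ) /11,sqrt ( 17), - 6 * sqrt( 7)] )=[ -29, - 27, - 6*sqrt(7),sqrt( 11)/11,sqrt (3 ),E,pi, sqrt(17), 12 * sqrt( 11 ), 53.53,86 ] 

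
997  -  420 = 577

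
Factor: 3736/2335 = 2^3*5^( - 1)  =  8/5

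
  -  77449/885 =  - 88 + 431/885 = - 87.51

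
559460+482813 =1042273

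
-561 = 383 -944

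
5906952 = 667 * 8856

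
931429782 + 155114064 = 1086543846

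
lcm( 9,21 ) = 63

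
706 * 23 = 16238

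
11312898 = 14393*786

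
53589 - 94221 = -40632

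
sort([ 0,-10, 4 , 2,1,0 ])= [ - 10,0,0,1, 2,4]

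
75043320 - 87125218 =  - 12081898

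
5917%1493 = 1438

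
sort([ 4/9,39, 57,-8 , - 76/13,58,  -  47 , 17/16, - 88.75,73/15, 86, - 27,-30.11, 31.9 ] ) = [ - 88.75, - 47  , -30.11, - 27 ,-8, - 76/13,4/9 , 17/16,73/15,31.9,39,57,58,  86 ]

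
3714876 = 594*6254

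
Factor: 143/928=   2^( - 5 )*11^1 * 13^1 *29^ ( - 1 )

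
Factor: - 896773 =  - 941^1*953^1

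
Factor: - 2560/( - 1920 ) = 4/3 = 2^2*3^( - 1 ) 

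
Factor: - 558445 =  - 5^1*67^1 * 1667^1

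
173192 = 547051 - 373859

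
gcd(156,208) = 52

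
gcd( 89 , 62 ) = 1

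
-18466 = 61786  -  80252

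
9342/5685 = 1 + 1219/1895  =  1.64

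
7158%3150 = 858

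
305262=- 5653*(-54) 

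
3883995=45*86311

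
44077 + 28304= 72381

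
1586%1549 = 37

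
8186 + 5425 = 13611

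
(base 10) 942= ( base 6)4210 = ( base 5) 12232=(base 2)1110101110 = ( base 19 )2BB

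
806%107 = 57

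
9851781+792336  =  10644117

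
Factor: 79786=2^1*7^1*41^1*139^1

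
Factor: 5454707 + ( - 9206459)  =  - 2^3*3^1*223^1*701^1 = -  3751752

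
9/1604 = 9/1604 = 0.01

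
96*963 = 92448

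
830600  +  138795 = 969395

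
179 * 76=13604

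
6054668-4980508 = 1074160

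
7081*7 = 49567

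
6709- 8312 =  - 1603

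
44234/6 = 7372+1/3 = 7372.33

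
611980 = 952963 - 340983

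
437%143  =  8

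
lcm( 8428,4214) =8428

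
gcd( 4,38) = 2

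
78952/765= 103 + 157/765= 103.21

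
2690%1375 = 1315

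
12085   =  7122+4963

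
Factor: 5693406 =2^1*3^1 * 948901^1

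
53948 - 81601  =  - 27653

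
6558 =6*1093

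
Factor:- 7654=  -2^1* 43^1 *89^1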